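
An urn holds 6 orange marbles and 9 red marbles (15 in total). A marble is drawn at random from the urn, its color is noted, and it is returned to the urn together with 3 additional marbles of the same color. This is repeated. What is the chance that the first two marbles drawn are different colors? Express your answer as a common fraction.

Either red then orange, or orange then red; after the first draw the total is 18.
P = (9/15)·(6/18) + (6/15)·(9/18) = 2/5 ≈ 0.4000.

2/5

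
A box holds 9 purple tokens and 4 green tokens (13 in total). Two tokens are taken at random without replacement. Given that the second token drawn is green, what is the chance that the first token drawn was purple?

3/4

P(first=purple and the second token drawn is green) = (9/13)·(4/12) = 3/13.
P(the second token drawn is green) = Σ over first color = 3/13 + 1/13 = 4/13.
By Bayes, P(first=purple | the second token drawn is green) = 3/13 / 4/13 = 3/4 ≈ 0.7500.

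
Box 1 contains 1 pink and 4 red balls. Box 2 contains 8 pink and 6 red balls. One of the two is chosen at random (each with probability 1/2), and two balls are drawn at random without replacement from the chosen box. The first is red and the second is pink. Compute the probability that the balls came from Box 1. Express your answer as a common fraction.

91/211

P(E | Box 1) = 1/5; P(E | Box 2) = 24/91.
P(E) = 1/2·1/5 + 1/2·24/91 = 211/910.
By Bayes' rule, P(Box 1 | E) = 1/10 / 211/910 = 91/211 ≈ 0.4313.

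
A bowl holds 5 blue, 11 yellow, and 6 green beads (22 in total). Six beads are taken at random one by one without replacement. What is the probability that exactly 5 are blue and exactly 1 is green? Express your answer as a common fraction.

Unordered draws without replacement: count favorable combinations over C(22,6).
Favorable = C(5,5) · C(11,0) · C(6,1) = 6; total = C(22,6) = 74613.
P = 6/74613 = 2/24871 ≈ 0.0001.

2/24871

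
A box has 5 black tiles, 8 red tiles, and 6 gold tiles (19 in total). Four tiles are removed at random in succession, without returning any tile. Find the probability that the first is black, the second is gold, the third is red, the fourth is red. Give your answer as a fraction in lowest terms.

Multiply the conditional probability of each draw in order, without replacement, so each draw removes one from its color and from the total.
P = (5/19) · (6/18) · (8/17) · (7/16) = 35/1938 ≈ 0.0181.

35/1938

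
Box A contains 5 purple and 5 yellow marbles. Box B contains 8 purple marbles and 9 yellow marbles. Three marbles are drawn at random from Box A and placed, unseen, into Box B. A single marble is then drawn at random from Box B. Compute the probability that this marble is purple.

Condition on how many of the transferred marbles are purple (from Box A: 5 purple of 10; then Box B has 20 total).
  0 purple: C(5,0)C(5,3)/C(10,3) = 1/12; then P = 8/20
  1 purple: C(5,1)C(5,2)/C(10,3) = 5/12; then P = 9/20
  2 purple: C(5,2)C(5,1)/C(10,3) = 5/12; then P = 10/20
  3 purple: C(5,3)C(5,0)/C(10,3) = 1/12; then P = 11/20
P(purple from Box B) = 19/40 ≈ 0.4750.

19/40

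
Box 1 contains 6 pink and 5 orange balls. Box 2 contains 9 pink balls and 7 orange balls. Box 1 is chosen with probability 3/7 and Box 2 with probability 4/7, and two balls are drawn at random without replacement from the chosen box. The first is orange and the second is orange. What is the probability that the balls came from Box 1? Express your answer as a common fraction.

P(E | Box 1) = 2/11; P(E | Box 2) = 7/40.
P(E) = 3/7·2/11 + 4/7·7/40 = 137/770.
By Bayes' rule, P(Box 1 | E) = 6/77 / 137/770 = 60/137 ≈ 0.4380.

60/137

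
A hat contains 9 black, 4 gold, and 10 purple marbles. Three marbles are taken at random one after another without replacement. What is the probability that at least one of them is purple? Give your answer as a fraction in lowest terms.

Use the complement: P(at least one purple) = 1 − P(no purple).
P(none) = C(13,3)/C(23,3) = 286/1771.
So P = 1 − 286/1771 = 135/161 ≈ 0.8385.

135/161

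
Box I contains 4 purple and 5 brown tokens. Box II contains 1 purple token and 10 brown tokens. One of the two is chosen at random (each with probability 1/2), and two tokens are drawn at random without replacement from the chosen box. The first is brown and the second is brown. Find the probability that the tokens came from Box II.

P(E | Box I) = 5/18; P(E | Box II) = 9/11.
P(E) = 1/2·5/18 + 1/2·9/11 = 217/396.
By Bayes' rule, P(Box II | E) = 9/22 / 217/396 = 162/217 ≈ 0.7465.

162/217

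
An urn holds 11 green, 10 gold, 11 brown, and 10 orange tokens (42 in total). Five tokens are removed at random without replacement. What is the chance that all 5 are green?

11/20254

Unordered draws without replacement: count favorable combinations over C(42,5).
Favorable = C(11,5) · C(10,0) · C(11,0) · C(10,0) = 462; total = C(42,5) = 850668.
P = 462/850668 = 11/20254 ≈ 0.0005.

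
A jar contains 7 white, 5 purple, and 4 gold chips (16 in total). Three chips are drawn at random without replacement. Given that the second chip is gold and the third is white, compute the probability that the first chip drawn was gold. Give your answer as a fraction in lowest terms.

P(first=gold and the second chip is gold and the third is white) = (4/16)·(3/15)·(7/14) = 1/40.
P(E) = Σ over first color = 1/20 + 1/24 + 1/40 = 7/60.
By Bayes, P(first=gold | E) = 1/40 / 7/60 = 3/14 ≈ 0.2143.

3/14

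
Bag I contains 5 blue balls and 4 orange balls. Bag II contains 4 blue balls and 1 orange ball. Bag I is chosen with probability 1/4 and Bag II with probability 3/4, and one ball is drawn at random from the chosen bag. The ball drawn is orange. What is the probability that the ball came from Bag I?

P(orange | Bag I) = 4/9; P(orange | Bag II) = 1/5.
P(orange) = 1/4·4/9 + 3/4·1/5 = 47/180.
By Bayes' rule, P(Bag I | orange) = 1/9 / 47/180 = 20/47 ≈ 0.4255.

20/47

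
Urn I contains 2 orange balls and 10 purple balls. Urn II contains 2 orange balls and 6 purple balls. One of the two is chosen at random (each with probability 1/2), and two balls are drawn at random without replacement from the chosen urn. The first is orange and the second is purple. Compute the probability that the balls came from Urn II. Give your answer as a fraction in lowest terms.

P(E | Urn I) = 5/33; P(E | Urn II) = 3/14.
P(E) = 1/2·5/33 + 1/2·3/14 = 169/924.
By Bayes' rule, P(Urn II | E) = 3/28 / 169/924 = 99/169 ≈ 0.5858.

99/169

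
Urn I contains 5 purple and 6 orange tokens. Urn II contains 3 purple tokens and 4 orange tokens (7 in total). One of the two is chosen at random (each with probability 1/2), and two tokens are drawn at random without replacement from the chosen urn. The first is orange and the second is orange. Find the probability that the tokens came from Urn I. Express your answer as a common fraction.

P(E | Urn I) = 3/11; P(E | Urn II) = 2/7.
P(E) = 1/2·3/11 + 1/2·2/7 = 43/154.
By Bayes' rule, P(Urn I | E) = 3/22 / 43/154 = 21/43 ≈ 0.4884.

21/43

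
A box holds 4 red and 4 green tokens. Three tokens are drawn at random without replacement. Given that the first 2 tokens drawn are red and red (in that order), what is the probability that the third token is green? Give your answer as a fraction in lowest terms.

2/3

After removing 2 red, the box has 4 green out of 6 remaining.
P(third is green | given) = 4/6 = 2/3 ≈ 0.6667.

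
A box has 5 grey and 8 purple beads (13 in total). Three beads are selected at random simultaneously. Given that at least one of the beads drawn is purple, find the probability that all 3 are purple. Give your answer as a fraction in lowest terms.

14/69

P(all 3 purple) = C(8,3)/C(13,3) = 28/143; P(at least one purple) = 1 − C(5,3)/C(13,3) = 138/143.
Since 'all 3 purple' ⊆ 'at least one purple', P(all 3 | at least one) = 28/143 / 138/143 = 14/69 ≈ 0.2029.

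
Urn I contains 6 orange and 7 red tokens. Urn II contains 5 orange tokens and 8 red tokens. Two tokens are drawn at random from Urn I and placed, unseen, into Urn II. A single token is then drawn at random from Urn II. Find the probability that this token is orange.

Condition on how many of the transferred tokens are orange (from Urn I: 6 orange of 13; then Urn II has 15 total).
  0 orange: C(6,0)C(7,2)/C(13,2) = 7/26; then P = 5/15
  1 orange: C(6,1)C(7,1)/C(13,2) = 7/13; then P = 6/15
  2 orange: C(6,2)C(7,0)/C(13,2) = 5/26; then P = 7/15
P(orange from Urn II) = 77/195 ≈ 0.3949.

77/195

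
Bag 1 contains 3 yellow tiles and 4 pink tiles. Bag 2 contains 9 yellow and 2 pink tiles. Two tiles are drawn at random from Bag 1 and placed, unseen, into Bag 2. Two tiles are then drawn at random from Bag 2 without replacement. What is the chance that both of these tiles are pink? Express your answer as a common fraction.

Condition on how many of the transferred tiles are pink (from Bag 1: 4 pink of 7; then Bag 2 has 13 total).
  0 pink: C(4,0)C(3,2)/C(7,2) = 1/7; then P = C(2,2)/C(13,2) = 1/78
  1 pink: C(4,1)C(3,1)/C(7,2) = 4/7; then P = C(3,2)/C(13,2) = 1/26
  2 pink: C(4,2)C(3,0)/C(7,2) = 2/7; then P = C(4,2)/C(13,2) = 1/13
P(both pink) = 25/546 ≈ 0.0458.

25/546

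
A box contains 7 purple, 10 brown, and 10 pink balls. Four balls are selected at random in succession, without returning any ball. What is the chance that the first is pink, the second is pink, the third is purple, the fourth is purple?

Multiply the conditional probability of each draw in order, without replacement, so each draw removes one from its color and from the total.
P = (10/27) · (9/26) · (7/25) · (6/24) = 7/780 ≈ 0.0090.

7/780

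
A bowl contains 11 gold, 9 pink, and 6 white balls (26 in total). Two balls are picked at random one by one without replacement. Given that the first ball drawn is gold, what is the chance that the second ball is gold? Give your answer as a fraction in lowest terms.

2/5

After removing 1 gold, the bowl has 10 gold out of 25 remaining.
P(second is gold | given) = 10/25 = 2/5 ≈ 0.4000.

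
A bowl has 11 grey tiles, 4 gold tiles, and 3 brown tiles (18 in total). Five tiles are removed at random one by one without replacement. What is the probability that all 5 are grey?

11/204

Unordered draws without replacement: count favorable combinations over C(18,5).
Favorable = C(11,5) · C(4,0) · C(3,0) = 462; total = C(18,5) = 8568.
P = 462/8568 = 11/204 ≈ 0.0539.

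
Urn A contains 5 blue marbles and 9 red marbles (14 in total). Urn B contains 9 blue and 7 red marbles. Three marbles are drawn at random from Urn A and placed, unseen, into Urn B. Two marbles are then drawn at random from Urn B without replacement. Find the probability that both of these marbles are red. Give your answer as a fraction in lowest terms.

Condition on how many of the transferred marbles are red (from Urn A: 9 red of 14; then Urn B has 19 total).
  0 red: C(9,0)C(5,3)/C(14,3) = 5/182; then P = C(7,2)/C(19,2) = 7/57
  1 red: C(9,1)C(5,2)/C(14,3) = 45/182; then P = C(8,2)/C(19,2) = 28/171
  2 red: C(9,2)C(5,1)/C(14,3) = 45/91; then P = C(9,2)/C(19,2) = 4/19
  3 red: C(9,3)C(5,0)/C(14,3) = 3/13; then P = C(10,2)/C(19,2) = 5/19
P(both red) = 2165/10374 ≈ 0.2087.

2165/10374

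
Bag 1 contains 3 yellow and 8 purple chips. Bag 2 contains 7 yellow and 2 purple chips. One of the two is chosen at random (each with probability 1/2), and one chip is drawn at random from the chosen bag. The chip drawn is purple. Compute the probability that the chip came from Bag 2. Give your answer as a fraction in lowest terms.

P(purple | Bag 1) = 8/11; P(purple | Bag 2) = 2/9.
P(purple) = 1/2·8/11 + 1/2·2/9 = 47/99.
By Bayes' rule, P(Bag 2 | purple) = 1/9 / 47/99 = 11/47 ≈ 0.2340.

11/47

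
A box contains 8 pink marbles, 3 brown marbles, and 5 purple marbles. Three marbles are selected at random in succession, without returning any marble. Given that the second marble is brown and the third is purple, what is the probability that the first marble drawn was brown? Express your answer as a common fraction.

1/7

P(first=brown and the second marble is brown and the third is purple) = (3/16)·(2/15)·(5/14) = 1/112.
P(E) = Σ over first color = 1/28 + 1/112 + 1/56 = 1/16.
By Bayes, P(first=brown | E) = 1/112 / 1/16 = 1/7 ≈ 0.1429.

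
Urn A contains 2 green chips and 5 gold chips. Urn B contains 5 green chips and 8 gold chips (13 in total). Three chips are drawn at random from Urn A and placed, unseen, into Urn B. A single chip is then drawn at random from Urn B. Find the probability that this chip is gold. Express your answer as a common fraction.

Condition on how many of the transferred chips are gold (from Urn A: 5 gold of 7; then Urn B has 16 total).
  1 gold: C(5,1)C(2,2)/C(7,3) = 1/7; then P = 9/16
  2 gold: C(5,2)C(2,1)/C(7,3) = 4/7; then P = 10/16
  3 gold: C(5,3)C(2,0)/C(7,3) = 2/7; then P = 11/16
P(gold from Urn B) = 71/112 ≈ 0.6339.

71/112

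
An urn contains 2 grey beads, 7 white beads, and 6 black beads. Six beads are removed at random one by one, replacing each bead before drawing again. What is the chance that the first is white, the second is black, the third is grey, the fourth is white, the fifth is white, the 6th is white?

Multiply the conditional probability of each draw in order, with replacement (the composition resets each draw).
P = (7/15) · (6/15) · (2/15) · (7/15) · (7/15) · (7/15) = 9604/3796875 ≈ 0.0025.

9604/3796875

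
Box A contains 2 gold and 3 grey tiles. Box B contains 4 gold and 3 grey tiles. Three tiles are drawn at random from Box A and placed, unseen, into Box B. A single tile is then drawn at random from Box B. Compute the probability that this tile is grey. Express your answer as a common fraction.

12/25

Condition on how many of the transferred tiles are grey (from Box A: 3 grey of 5; then Box B has 10 total).
  1 grey: C(3,1)C(2,2)/C(5,3) = 3/10; then P = 4/10
  2 grey: C(3,2)C(2,1)/C(5,3) = 3/5; then P = 5/10
  3 grey: C(3,3)C(2,0)/C(5,3) = 1/10; then P = 6/10
P(grey from Box B) = 12/25 ≈ 0.4800.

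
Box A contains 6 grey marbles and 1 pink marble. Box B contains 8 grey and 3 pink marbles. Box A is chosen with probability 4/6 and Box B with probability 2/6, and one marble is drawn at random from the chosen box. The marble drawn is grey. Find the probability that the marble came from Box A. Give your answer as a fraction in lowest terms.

33/47

P(grey | Box A) = 6/7; P(grey | Box B) = 8/11.
P(grey) = 2/3·6/7 + 1/3·8/11 = 188/231.
By Bayes' rule, P(Box A | grey) = 4/7 / 188/231 = 33/47 ≈ 0.7021.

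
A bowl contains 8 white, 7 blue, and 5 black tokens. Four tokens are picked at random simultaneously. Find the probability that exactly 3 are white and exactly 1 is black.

Unordered draws without replacement: count favorable combinations over C(20,4).
Favorable = C(8,3) · C(7,0) · C(5,1) = 280; total = C(20,4) = 4845.
P = 280/4845 = 56/969 ≈ 0.0578.

56/969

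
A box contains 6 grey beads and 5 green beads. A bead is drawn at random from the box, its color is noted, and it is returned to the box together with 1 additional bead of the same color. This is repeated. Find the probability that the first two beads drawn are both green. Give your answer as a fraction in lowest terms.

5/22

After a green draw the box holds 6 green out of 12.
P = (5/11)·(6/12) = 5/22 ≈ 0.2273.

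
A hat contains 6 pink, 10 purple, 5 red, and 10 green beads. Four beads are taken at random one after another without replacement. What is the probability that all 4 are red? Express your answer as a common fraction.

Unordered draws without replacement: count favorable combinations over C(31,4).
Favorable = C(6,0) · C(10,0) · C(5,4) · C(10,0) = 5; total = C(31,4) = 31465.
P = 5/31465 = 1/6293 ≈ 0.0002.

1/6293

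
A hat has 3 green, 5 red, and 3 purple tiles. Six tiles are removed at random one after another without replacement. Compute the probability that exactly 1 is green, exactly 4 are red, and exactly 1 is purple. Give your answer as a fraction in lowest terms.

Unordered draws without replacement: count favorable combinations over C(11,6).
Favorable = C(3,1) · C(5,4) · C(3,1) = 45; total = C(11,6) = 462.
P = 45/462 = 15/154 ≈ 0.0974.

15/154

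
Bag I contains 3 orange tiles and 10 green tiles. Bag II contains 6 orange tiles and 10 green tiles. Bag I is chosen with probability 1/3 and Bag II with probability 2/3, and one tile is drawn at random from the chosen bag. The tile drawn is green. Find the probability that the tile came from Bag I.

8/21

P(green | Bag I) = 10/13; P(green | Bag II) = 5/8.
P(green) = 1/3·10/13 + 2/3·5/8 = 35/52.
By Bayes' rule, P(Bag I | green) = 10/39 / 35/52 = 8/21 ≈ 0.3810.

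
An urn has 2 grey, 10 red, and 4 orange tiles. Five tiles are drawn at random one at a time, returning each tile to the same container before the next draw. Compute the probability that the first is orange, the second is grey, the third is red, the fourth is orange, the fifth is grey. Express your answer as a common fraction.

Multiply the conditional probability of each draw in order, with replacement (the composition resets each draw).
P = (4/16) · (2/16) · (10/16) · (4/16) · (2/16) = 5/8192 ≈ 0.0006.

5/8192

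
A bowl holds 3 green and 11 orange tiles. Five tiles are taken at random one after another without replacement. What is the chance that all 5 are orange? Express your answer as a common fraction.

3/13

Unordered draws without replacement: count favorable combinations over C(14,5).
Favorable = C(3,0) · C(11,5) = 462; total = C(14,5) = 2002.
P = 462/2002 = 3/13 ≈ 0.2308.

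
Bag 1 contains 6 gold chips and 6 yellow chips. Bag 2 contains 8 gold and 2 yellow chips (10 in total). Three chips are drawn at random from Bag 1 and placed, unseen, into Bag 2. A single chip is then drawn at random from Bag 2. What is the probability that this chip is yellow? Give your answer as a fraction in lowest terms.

7/26

Condition on how many of the transferred chips are yellow (from Bag 1: 6 yellow of 12; then Bag 2 has 13 total).
  0 yellow: C(6,0)C(6,3)/C(12,3) = 1/11; then P = 2/13
  1 yellow: C(6,1)C(6,2)/C(12,3) = 9/22; then P = 3/13
  2 yellow: C(6,2)C(6,1)/C(12,3) = 9/22; then P = 4/13
  3 yellow: C(6,3)C(6,0)/C(12,3) = 1/11; then P = 5/13
P(yellow from Bag 2) = 7/26 ≈ 0.2692.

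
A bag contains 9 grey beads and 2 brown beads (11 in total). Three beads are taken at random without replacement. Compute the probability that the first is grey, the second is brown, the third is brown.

Multiply the conditional probability of each draw in order, without replacement, so each draw removes one from its color and from the total.
P = (9/11) · (2/10) · (1/9) = 1/55 ≈ 0.0182.

1/55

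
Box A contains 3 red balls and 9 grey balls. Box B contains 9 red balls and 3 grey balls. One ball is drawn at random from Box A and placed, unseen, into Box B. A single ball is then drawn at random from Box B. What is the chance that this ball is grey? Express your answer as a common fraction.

Condition on how many of the transferred balls are grey (from Box A: 9 grey of 12; then Box B has 13 total).
  0 grey: C(9,0)C(3,1)/C(12,1) = 1/4; then P = 3/13
  1 grey: C(9,1)C(3,0)/C(12,1) = 3/4; then P = 4/13
P(grey from Box B) = 15/52 ≈ 0.2885.

15/52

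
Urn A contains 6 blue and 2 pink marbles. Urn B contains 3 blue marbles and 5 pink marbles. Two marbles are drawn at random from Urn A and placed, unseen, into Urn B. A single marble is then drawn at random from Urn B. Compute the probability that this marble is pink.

11/20

Condition on how many of the transferred marbles are pink (from Urn A: 2 pink of 8; then Urn B has 10 total).
  0 pink: C(2,0)C(6,2)/C(8,2) = 15/28; then P = 5/10
  1 pink: C(2,1)C(6,1)/C(8,2) = 3/7; then P = 6/10
  2 pink: C(2,2)C(6,0)/C(8,2) = 1/28; then P = 7/10
P(pink from Urn B) = 11/20 ≈ 0.5500.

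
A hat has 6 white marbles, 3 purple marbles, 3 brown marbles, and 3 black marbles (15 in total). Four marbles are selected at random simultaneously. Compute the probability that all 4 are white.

Unordered draws without replacement: count favorable combinations over C(15,4).
Favorable = C(6,4) · C(3,0) · C(3,0) · C(3,0) = 15; total = C(15,4) = 1365.
P = 15/1365 = 1/91 ≈ 0.0110.

1/91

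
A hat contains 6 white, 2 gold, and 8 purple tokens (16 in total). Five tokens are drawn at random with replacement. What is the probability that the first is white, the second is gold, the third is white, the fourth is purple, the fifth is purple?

Multiply the conditional probability of each draw in order, with replacement (the composition resets each draw).
P = (6/16) · (2/16) · (6/16) · (8/16) · (8/16) = 9/2048 ≈ 0.0044.

9/2048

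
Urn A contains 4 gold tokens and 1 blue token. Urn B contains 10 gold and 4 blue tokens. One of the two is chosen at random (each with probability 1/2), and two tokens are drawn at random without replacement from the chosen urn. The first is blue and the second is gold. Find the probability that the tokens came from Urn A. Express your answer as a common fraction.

P(E | Urn A) = 1/5; P(E | Urn B) = 20/91.
P(E) = 1/2·1/5 + 1/2·20/91 = 191/910.
By Bayes' rule, P(Urn A | E) = 1/10 / 191/910 = 91/191 ≈ 0.4764.

91/191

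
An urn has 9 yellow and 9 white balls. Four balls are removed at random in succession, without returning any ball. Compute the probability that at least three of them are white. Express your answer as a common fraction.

49/170

Sum the hypergeometric tail for j = 3,…,4 white balls.
Favorable = C(9,3)·C(9,1) + C(9,4)·C(9,0) = 882; total = C(18,4) = 3060.
P = 882/3060 = 49/170 ≈ 0.2882.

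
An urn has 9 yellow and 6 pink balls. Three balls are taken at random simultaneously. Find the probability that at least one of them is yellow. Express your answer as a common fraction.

Use the complement: P(at least one yellow) = 1 − P(no yellow).
P(none) = C(6,3)/C(15,3) = 20/455.
So P = 1 − 20/455 = 87/91 ≈ 0.9560.

87/91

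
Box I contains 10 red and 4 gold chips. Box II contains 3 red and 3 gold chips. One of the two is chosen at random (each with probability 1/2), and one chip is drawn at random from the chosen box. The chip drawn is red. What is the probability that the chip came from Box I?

10/17

P(red | Box I) = 5/7; P(red | Box II) = 1/2.
P(red) = 1/2·5/7 + 1/2·1/2 = 17/28.
By Bayes' rule, P(Box I | red) = 5/14 / 17/28 = 10/17 ≈ 0.5882.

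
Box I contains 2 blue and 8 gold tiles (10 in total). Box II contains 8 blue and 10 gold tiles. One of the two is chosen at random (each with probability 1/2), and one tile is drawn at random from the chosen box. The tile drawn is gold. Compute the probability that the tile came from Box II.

25/61

P(gold | Box I) = 4/5; P(gold | Box II) = 5/9.
P(gold) = 1/2·4/5 + 1/2·5/9 = 61/90.
By Bayes' rule, P(Box II | gold) = 5/18 / 61/90 = 25/61 ≈ 0.4098.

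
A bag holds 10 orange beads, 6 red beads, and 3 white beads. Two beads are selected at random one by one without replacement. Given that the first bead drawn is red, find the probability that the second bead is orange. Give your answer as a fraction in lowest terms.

5/9

After removing 1 red, the bag has 10 orange out of 18 remaining.
P(second is orange | given) = 10/18 = 5/9 ≈ 0.5556.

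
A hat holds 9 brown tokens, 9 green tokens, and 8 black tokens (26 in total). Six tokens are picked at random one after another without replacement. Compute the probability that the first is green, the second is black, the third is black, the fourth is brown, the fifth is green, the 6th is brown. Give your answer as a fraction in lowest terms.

144/82225

Multiply the conditional probability of each draw in order, without replacement, so each draw removes one from its color and from the total.
P = (9/26) · (8/25) · (7/24) · (9/23) · (8/22) · (8/21) = 144/82225 ≈ 0.0018.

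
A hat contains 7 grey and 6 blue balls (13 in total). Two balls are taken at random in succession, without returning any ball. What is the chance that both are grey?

Unordered draws without replacement: count favorable combinations over C(13,2).
Favorable = C(7,2) · C(6,0) = 21; total = C(13,2) = 78.
P = 21/78 = 7/26 ≈ 0.2692.

7/26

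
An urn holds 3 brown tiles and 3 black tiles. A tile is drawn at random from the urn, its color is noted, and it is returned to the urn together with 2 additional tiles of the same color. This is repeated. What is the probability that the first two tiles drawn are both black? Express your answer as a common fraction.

After a black draw the urn holds 5 black out of 8.
P = (3/6)·(5/8) = 5/16 ≈ 0.3125.

5/16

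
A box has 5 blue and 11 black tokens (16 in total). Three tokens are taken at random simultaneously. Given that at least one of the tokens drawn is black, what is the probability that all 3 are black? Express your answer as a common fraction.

3/10

P(all 3 black) = C(11,3)/C(16,3) = 33/112; P(at least one black) = 1 − C(5,3)/C(16,3) = 55/56.
Since 'all 3 black' ⊆ 'at least one black', P(all 3 | at least one) = 33/112 / 55/56 = 3/10 ≈ 0.3000.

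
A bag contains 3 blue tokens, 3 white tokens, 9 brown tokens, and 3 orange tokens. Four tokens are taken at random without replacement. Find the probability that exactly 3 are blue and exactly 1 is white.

1/1020

Unordered draws without replacement: count favorable combinations over C(18,4).
Favorable = C(3,3) · C(3,1) · C(9,0) · C(3,0) = 3; total = C(18,4) = 3060.
P = 3/3060 = 1/1020 ≈ 0.0010.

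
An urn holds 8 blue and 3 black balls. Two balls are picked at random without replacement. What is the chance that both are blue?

28/55

Unordered draws without replacement: count favorable combinations over C(11,2).
Favorable = C(8,2) · C(3,0) = 28; total = C(11,2) = 55.
P = 28/55 = 28/55 ≈ 0.5091.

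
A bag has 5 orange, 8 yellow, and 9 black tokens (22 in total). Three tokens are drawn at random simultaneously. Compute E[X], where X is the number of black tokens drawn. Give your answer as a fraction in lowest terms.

27/22

By linearity of expectation, E[X] = Σ P(draw i is black); by symmetry each draw (even without replacement) has P(black) = 9/22.
E[X] = 3 · 9/22 = 27/22 ≈ 1.2273.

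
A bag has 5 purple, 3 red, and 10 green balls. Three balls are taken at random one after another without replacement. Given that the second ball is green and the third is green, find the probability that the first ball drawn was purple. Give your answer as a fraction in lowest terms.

P(first=purple and the second ball is green and the third is green) = (5/18)·(10/17)·(9/16) = 25/272.
P(E) = Σ over first color = 25/272 + 15/272 + 5/34 = 5/17.
By Bayes, P(first=purple | E) = 25/272 / 5/17 = 5/16 ≈ 0.3125.

5/16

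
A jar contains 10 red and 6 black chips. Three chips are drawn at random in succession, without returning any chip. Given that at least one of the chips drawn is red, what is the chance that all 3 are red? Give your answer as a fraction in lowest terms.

P(all 3 red) = C(10,3)/C(16,3) = 3/14; P(at least one red) = 1 − C(6,3)/C(16,3) = 27/28.
Since 'all 3 red' ⊆ 'at least one red', P(all 3 | at least one) = 3/14 / 27/28 = 2/9 ≈ 0.2222.

2/9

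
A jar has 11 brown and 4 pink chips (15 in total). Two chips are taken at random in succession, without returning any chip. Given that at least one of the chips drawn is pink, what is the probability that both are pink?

P(both pink) = C(4,2)/C(15,2) = 2/35; P(at least one pink) = 1 − C(11,2)/C(15,2) = 10/21.
Since 'both pink' ⊆ 'at least one pink', P(both | at least one) = 2/35 / 10/21 = 3/25 ≈ 0.1200.

3/25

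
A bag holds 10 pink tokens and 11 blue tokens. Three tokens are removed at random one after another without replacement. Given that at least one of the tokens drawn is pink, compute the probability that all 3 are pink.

P(all 3 pink) = C(10,3)/C(21,3) = 12/133; P(at least one pink) = 1 − C(11,3)/C(21,3) = 233/266.
Since 'all 3 pink' ⊆ 'at least one pink', P(all 3 | at least one) = 12/133 / 233/266 = 24/233 ≈ 0.1030.

24/233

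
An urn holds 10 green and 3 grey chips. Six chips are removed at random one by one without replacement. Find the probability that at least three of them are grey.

10/143

Sum the hypergeometric tail for j = 3,…,3 grey chips.
Favorable = C(3,3)·C(10,3) = 120; total = C(13,6) = 1716.
P = 120/1716 = 10/143 ≈ 0.0699.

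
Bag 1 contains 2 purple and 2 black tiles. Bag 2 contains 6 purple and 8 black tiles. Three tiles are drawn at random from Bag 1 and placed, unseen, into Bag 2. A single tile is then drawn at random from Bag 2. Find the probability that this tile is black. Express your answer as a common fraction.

Condition on how many of the transferred tiles are black (from Bag 1: 2 black of 4; then Bag 2 has 17 total).
  1 black: C(2,1)C(2,2)/C(4,3) = 1/2; then P = 9/17
  2 black: C(2,2)C(2,1)/C(4,3) = 1/2; then P = 10/17
P(black from Bag 2) = 19/34 ≈ 0.5588.

19/34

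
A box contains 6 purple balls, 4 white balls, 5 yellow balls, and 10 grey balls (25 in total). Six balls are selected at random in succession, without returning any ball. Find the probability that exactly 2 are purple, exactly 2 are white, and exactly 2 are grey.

Unordered draws without replacement: count favorable combinations over C(25,6).
Favorable = C(6,2) · C(4,2) · C(5,0) · C(10,2) = 4050; total = C(25,6) = 177100.
P = 4050/177100 = 81/3542 ≈ 0.0229.

81/3542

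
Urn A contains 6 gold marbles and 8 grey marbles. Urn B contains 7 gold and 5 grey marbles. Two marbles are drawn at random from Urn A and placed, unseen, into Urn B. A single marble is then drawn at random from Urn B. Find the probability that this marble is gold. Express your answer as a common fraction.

Condition on how many of the transferred marbles are gold (from Urn A: 6 gold of 14; then Urn B has 14 total).
  0 gold: C(6,0)C(8,2)/C(14,2) = 4/13; then P = 7/14
  1 gold: C(6,1)C(8,1)/C(14,2) = 48/91; then P = 8/14
  2 gold: C(6,2)C(8,0)/C(14,2) = 15/91; then P = 9/14
P(gold from Urn B) = 55/98 ≈ 0.5612.

55/98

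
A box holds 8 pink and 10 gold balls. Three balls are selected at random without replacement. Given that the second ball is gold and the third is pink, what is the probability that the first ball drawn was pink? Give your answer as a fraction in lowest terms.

P(first=pink and the second ball is gold and the third is pink) = (8/18)·(10/17)·(7/16) = 35/306.
P(E) = Σ over first color = 35/306 + 5/34 = 40/153.
By Bayes, P(first=pink | E) = 35/306 / 40/153 = 7/16 ≈ 0.4375.

7/16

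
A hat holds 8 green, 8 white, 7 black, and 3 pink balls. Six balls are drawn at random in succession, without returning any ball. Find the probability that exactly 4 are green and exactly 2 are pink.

Unordered draws without replacement: count favorable combinations over C(26,6).
Favorable = C(8,4) · C(8,0) · C(7,0) · C(3,2) = 210; total = C(26,6) = 230230.
P = 210/230230 = 3/3289 ≈ 0.0009.

3/3289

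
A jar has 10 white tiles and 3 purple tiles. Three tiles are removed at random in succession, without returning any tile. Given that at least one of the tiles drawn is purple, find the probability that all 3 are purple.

1/166

P(all 3 purple) = C(3,3)/C(13,3) = 1/286; P(at least one purple) = 1 − C(10,3)/C(13,3) = 83/143.
Since 'all 3 purple' ⊆ 'at least one purple', P(all 3 | at least one) = 1/286 / 83/143 = 1/166 ≈ 0.0060.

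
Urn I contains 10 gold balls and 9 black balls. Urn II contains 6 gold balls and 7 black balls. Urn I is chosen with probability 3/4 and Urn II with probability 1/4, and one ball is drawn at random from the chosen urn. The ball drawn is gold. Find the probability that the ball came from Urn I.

65/84

P(gold | Urn I) = 10/19; P(gold | Urn II) = 6/13.
P(gold) = 3/4·10/19 + 1/4·6/13 = 126/247.
By Bayes' rule, P(Urn I | gold) = 15/38 / 126/247 = 65/84 ≈ 0.7738.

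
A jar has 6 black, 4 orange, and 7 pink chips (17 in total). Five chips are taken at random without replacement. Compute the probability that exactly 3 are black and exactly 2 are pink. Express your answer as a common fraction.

15/221

Unordered draws without replacement: count favorable combinations over C(17,5).
Favorable = C(6,3) · C(4,0) · C(7,2) = 420; total = C(17,5) = 6188.
P = 420/6188 = 15/221 ≈ 0.0679.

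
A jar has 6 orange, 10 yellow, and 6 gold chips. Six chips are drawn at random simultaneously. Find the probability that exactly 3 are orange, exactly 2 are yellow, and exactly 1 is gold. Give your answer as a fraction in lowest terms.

Unordered draws without replacement: count favorable combinations over C(22,6).
Favorable = C(6,3) · C(10,2) · C(6,1) = 5400; total = C(22,6) = 74613.
P = 5400/74613 = 1800/24871 ≈ 0.0724.

1800/24871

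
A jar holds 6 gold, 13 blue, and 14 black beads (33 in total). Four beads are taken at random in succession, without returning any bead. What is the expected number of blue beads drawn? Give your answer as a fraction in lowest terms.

By linearity of expectation, E[X] = Σ P(draw i is blue); by symmetry each draw (even without replacement) has P(blue) = 13/33.
E[X] = 4 · 13/33 = 52/33 ≈ 1.5758.

52/33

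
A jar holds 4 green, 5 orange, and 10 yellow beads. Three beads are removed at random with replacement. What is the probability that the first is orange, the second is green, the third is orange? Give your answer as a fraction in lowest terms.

100/6859

Multiply the conditional probability of each draw in order, with replacement (the composition resets each draw).
P = (5/19) · (4/19) · (5/19) = 100/6859 ≈ 0.0146.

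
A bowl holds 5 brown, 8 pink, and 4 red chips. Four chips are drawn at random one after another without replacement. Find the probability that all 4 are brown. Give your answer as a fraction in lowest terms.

Multiply the conditional probability of each draw in order, without replacement, so each draw removes one from its color and from the total.
P = (5/17) · (4/16) · (3/15) · (2/14) = 1/476 ≈ 0.0021.

1/476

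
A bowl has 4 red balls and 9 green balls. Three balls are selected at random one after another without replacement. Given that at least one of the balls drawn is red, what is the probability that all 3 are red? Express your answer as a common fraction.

P(all 3 red) = C(4,3)/C(13,3) = 2/143; P(at least one red) = 1 − C(9,3)/C(13,3) = 101/143.
Since 'all 3 red' ⊆ 'at least one red', P(all 3 | at least one) = 2/143 / 101/143 = 2/101 ≈ 0.0198.

2/101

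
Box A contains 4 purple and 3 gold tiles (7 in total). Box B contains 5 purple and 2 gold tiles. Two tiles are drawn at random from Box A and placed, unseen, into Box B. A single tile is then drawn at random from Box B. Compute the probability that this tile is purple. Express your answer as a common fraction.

43/63

Condition on how many of the transferred tiles are purple (from Box A: 4 purple of 7; then Box B has 9 total).
  0 purple: C(4,0)C(3,2)/C(7,2) = 1/7; then P = 5/9
  1 purple: C(4,1)C(3,1)/C(7,2) = 4/7; then P = 6/9
  2 purple: C(4,2)C(3,0)/C(7,2) = 2/7; then P = 7/9
P(purple from Box B) = 43/63 ≈ 0.6825.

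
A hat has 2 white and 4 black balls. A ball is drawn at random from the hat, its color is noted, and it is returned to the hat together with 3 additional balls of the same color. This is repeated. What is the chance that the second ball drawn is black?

Condition on the first draw. If first is black (prob 4/6), second-black has prob (7)/(9); if not (prob 2/6), it has prob 4/(9).
P = (4/6)·(7/9) + (2/6)·(4/9) = 2/3 ≈ 0.6667.

2/3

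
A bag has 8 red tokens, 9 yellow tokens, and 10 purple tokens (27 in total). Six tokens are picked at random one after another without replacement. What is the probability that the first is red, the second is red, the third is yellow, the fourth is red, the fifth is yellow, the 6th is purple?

Multiply the conditional probability of each draw in order, without replacement, so each draw removes one from its color and from the total.
P = (8/27) · (7/26) · (9/25) · (6/24) · (8/23) · (10/22) = 56/49335 ≈ 0.0011.

56/49335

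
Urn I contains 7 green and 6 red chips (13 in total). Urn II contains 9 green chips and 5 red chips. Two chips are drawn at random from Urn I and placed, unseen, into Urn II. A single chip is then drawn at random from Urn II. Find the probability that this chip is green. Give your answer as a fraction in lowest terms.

131/208

Condition on how many of the transferred chips are green (from Urn I: 7 green of 13; then Urn II has 16 total).
  0 green: C(7,0)C(6,2)/C(13,2) = 5/26; then P = 9/16
  1 green: C(7,1)C(6,1)/C(13,2) = 7/13; then P = 10/16
  2 green: C(7,2)C(6,0)/C(13,2) = 7/26; then P = 11/16
P(green from Urn II) = 131/208 ≈ 0.6298.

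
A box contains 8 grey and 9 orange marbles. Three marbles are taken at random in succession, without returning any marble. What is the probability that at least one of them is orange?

Use the complement: P(at least one orange) = 1 − P(no orange).
P(none) = C(8,3)/C(17,3) = 56/680.
So P = 1 − 56/680 = 78/85 ≈ 0.9176.

78/85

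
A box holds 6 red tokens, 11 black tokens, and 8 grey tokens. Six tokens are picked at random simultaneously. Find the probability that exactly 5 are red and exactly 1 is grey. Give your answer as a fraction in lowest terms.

Unordered draws without replacement: count favorable combinations over C(25,6).
Favorable = C(6,5) · C(11,0) · C(8,1) = 48; total = C(25,6) = 177100.
P = 48/177100 = 12/44275 ≈ 0.0003.

12/44275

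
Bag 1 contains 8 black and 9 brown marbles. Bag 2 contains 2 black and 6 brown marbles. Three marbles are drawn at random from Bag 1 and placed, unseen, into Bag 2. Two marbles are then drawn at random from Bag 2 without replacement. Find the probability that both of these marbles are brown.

Condition on how many of the transferred marbles are brown (from Bag 1: 9 brown of 17; then Bag 2 has 11 total).
  0 brown: C(9,0)C(8,3)/C(17,3) = 7/85; then P = C(6,2)/C(11,2) = 3/11
  1 brown: C(9,1)C(8,2)/C(17,3) = 63/170; then P = C(7,2)/C(11,2) = 21/55
  2 brown: C(9,2)C(8,1)/C(17,3) = 36/85; then P = C(8,2)/C(11,2) = 28/55
  3 brown: C(9,3)C(8,0)/C(17,3) = 21/170; then P = C(9,2)/C(11,2) = 36/55
P(both brown) = 861/1870 ≈ 0.4604.

861/1870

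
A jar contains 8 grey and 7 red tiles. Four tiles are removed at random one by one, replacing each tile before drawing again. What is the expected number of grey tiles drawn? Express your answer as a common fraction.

32/15

By linearity of expectation, E[X] = Σ P(draw i is grey); each independent draw has P(grey) = 8/15.
E[X] = 4 · 8/15 = 32/15 ≈ 2.1333.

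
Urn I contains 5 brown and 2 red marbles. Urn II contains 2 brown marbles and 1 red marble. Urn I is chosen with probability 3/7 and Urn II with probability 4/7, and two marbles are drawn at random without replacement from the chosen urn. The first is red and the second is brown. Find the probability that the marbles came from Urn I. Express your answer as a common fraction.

15/43

P(E | Urn I) = 5/21; P(E | Urn II) = 1/3.
P(E) = 3/7·5/21 + 4/7·1/3 = 43/147.
By Bayes' rule, P(Urn I | E) = 5/49 / 43/147 = 15/43 ≈ 0.3488.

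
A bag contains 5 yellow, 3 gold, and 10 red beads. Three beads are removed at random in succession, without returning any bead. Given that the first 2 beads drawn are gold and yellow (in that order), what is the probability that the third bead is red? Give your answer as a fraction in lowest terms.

After removing 1 yellow, 1 gold, the bag has 10 red out of 16 remaining.
P(third is red | given) = 10/16 = 5/8 ≈ 0.6250.

5/8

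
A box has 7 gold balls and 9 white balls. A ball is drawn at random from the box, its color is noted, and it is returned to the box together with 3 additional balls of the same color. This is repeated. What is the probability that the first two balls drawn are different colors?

63/152

Either white then gold, or gold then white; after the first draw the total is 19.
P = (9/16)·(7/19) + (7/16)·(9/19) = 63/152 ≈ 0.4145.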